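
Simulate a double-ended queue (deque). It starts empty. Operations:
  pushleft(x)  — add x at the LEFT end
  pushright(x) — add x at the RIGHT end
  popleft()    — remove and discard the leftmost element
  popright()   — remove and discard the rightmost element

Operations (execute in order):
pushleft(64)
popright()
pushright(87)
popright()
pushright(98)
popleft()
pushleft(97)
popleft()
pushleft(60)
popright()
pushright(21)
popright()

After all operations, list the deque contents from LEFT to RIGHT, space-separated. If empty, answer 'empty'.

pushleft(64): [64]
popright(): []
pushright(87): [87]
popright(): []
pushright(98): [98]
popleft(): []
pushleft(97): [97]
popleft(): []
pushleft(60): [60]
popright(): []
pushright(21): [21]
popright(): []

Answer: empty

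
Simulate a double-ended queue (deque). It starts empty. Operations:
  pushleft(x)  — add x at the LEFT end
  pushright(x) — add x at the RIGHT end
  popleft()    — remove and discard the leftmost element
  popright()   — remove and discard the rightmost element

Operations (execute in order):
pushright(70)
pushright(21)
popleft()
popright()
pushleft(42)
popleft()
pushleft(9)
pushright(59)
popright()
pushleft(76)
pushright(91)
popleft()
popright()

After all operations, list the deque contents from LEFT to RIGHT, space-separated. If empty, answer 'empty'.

pushright(70): [70]
pushright(21): [70, 21]
popleft(): [21]
popright(): []
pushleft(42): [42]
popleft(): []
pushleft(9): [9]
pushright(59): [9, 59]
popright(): [9]
pushleft(76): [76, 9]
pushright(91): [76, 9, 91]
popleft(): [9, 91]
popright(): [9]

Answer: 9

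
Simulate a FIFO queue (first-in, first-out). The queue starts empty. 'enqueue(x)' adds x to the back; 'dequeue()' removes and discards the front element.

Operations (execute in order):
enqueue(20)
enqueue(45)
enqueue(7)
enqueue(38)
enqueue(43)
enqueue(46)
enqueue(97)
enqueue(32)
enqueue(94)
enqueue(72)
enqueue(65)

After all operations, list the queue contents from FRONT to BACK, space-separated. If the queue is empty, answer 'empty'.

Answer: 20 45 7 38 43 46 97 32 94 72 65

Derivation:
enqueue(20): [20]
enqueue(45): [20, 45]
enqueue(7): [20, 45, 7]
enqueue(38): [20, 45, 7, 38]
enqueue(43): [20, 45, 7, 38, 43]
enqueue(46): [20, 45, 7, 38, 43, 46]
enqueue(97): [20, 45, 7, 38, 43, 46, 97]
enqueue(32): [20, 45, 7, 38, 43, 46, 97, 32]
enqueue(94): [20, 45, 7, 38, 43, 46, 97, 32, 94]
enqueue(72): [20, 45, 7, 38, 43, 46, 97, 32, 94, 72]
enqueue(65): [20, 45, 7, 38, 43, 46, 97, 32, 94, 72, 65]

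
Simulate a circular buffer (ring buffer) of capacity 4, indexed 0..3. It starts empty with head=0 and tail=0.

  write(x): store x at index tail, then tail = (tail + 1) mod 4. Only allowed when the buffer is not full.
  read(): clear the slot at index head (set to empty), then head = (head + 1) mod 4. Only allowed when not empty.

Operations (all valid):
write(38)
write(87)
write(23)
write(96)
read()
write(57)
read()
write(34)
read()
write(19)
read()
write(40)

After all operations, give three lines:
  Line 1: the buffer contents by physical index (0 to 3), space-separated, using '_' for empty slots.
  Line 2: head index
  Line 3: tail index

Answer: 57 34 19 40
0
0

Derivation:
write(38): buf=[38 _ _ _], head=0, tail=1, size=1
write(87): buf=[38 87 _ _], head=0, tail=2, size=2
write(23): buf=[38 87 23 _], head=0, tail=3, size=3
write(96): buf=[38 87 23 96], head=0, tail=0, size=4
read(): buf=[_ 87 23 96], head=1, tail=0, size=3
write(57): buf=[57 87 23 96], head=1, tail=1, size=4
read(): buf=[57 _ 23 96], head=2, tail=1, size=3
write(34): buf=[57 34 23 96], head=2, tail=2, size=4
read(): buf=[57 34 _ 96], head=3, tail=2, size=3
write(19): buf=[57 34 19 96], head=3, tail=3, size=4
read(): buf=[57 34 19 _], head=0, tail=3, size=3
write(40): buf=[57 34 19 40], head=0, tail=0, size=4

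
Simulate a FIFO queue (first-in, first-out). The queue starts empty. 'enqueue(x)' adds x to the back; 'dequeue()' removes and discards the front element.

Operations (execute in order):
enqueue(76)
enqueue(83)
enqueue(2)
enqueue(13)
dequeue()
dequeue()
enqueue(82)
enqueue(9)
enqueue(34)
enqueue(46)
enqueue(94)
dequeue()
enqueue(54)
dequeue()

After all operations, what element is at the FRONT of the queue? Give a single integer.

Answer: 82

Derivation:
enqueue(76): queue = [76]
enqueue(83): queue = [76, 83]
enqueue(2): queue = [76, 83, 2]
enqueue(13): queue = [76, 83, 2, 13]
dequeue(): queue = [83, 2, 13]
dequeue(): queue = [2, 13]
enqueue(82): queue = [2, 13, 82]
enqueue(9): queue = [2, 13, 82, 9]
enqueue(34): queue = [2, 13, 82, 9, 34]
enqueue(46): queue = [2, 13, 82, 9, 34, 46]
enqueue(94): queue = [2, 13, 82, 9, 34, 46, 94]
dequeue(): queue = [13, 82, 9, 34, 46, 94]
enqueue(54): queue = [13, 82, 9, 34, 46, 94, 54]
dequeue(): queue = [82, 9, 34, 46, 94, 54]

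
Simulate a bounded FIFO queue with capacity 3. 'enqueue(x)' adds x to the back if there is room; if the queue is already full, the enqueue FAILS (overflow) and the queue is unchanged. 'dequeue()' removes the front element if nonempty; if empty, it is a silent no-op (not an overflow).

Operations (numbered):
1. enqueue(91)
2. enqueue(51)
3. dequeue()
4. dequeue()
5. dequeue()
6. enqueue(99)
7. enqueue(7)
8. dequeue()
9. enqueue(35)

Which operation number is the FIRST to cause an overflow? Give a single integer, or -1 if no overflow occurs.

Answer: -1

Derivation:
1. enqueue(91): size=1
2. enqueue(51): size=2
3. dequeue(): size=1
4. dequeue(): size=0
5. dequeue(): empty, no-op, size=0
6. enqueue(99): size=1
7. enqueue(7): size=2
8. dequeue(): size=1
9. enqueue(35): size=2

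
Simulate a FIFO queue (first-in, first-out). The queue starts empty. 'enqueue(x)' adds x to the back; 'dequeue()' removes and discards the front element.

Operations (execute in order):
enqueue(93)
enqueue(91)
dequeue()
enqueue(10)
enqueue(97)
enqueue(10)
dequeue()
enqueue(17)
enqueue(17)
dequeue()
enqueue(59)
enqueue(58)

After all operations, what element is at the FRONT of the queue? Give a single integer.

Answer: 97

Derivation:
enqueue(93): queue = [93]
enqueue(91): queue = [93, 91]
dequeue(): queue = [91]
enqueue(10): queue = [91, 10]
enqueue(97): queue = [91, 10, 97]
enqueue(10): queue = [91, 10, 97, 10]
dequeue(): queue = [10, 97, 10]
enqueue(17): queue = [10, 97, 10, 17]
enqueue(17): queue = [10, 97, 10, 17, 17]
dequeue(): queue = [97, 10, 17, 17]
enqueue(59): queue = [97, 10, 17, 17, 59]
enqueue(58): queue = [97, 10, 17, 17, 59, 58]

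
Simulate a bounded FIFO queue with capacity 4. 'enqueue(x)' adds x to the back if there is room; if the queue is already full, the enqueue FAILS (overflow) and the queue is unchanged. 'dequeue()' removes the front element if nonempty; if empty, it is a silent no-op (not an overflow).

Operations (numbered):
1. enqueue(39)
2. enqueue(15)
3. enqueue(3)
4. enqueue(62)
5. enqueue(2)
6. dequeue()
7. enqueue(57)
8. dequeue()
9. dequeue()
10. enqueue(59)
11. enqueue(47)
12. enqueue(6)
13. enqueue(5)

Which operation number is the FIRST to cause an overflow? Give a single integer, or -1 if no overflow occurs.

Answer: 5

Derivation:
1. enqueue(39): size=1
2. enqueue(15): size=2
3. enqueue(3): size=3
4. enqueue(62): size=4
5. enqueue(2): size=4=cap → OVERFLOW (fail)
6. dequeue(): size=3
7. enqueue(57): size=4
8. dequeue(): size=3
9. dequeue(): size=2
10. enqueue(59): size=3
11. enqueue(47): size=4
12. enqueue(6): size=4=cap → OVERFLOW (fail)
13. enqueue(5): size=4=cap → OVERFLOW (fail)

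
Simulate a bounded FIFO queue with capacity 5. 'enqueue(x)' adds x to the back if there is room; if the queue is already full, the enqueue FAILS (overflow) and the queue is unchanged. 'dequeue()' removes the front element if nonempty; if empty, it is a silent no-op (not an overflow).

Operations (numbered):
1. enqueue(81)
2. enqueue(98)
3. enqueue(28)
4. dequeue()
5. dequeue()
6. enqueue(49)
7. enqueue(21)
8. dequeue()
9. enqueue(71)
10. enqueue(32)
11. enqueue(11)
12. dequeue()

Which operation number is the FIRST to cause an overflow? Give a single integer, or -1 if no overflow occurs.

Answer: -1

Derivation:
1. enqueue(81): size=1
2. enqueue(98): size=2
3. enqueue(28): size=3
4. dequeue(): size=2
5. dequeue(): size=1
6. enqueue(49): size=2
7. enqueue(21): size=3
8. dequeue(): size=2
9. enqueue(71): size=3
10. enqueue(32): size=4
11. enqueue(11): size=5
12. dequeue(): size=4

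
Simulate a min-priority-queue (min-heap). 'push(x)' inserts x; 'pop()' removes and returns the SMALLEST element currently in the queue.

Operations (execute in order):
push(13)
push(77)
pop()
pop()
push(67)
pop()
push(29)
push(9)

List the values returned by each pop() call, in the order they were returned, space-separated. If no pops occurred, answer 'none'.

Answer: 13 77 67

Derivation:
push(13): heap contents = [13]
push(77): heap contents = [13, 77]
pop() → 13: heap contents = [77]
pop() → 77: heap contents = []
push(67): heap contents = [67]
pop() → 67: heap contents = []
push(29): heap contents = [29]
push(9): heap contents = [9, 29]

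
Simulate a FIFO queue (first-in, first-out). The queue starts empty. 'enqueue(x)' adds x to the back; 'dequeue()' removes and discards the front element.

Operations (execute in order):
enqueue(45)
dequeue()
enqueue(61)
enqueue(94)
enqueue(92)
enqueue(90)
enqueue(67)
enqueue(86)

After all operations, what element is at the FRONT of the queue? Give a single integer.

Answer: 61

Derivation:
enqueue(45): queue = [45]
dequeue(): queue = []
enqueue(61): queue = [61]
enqueue(94): queue = [61, 94]
enqueue(92): queue = [61, 94, 92]
enqueue(90): queue = [61, 94, 92, 90]
enqueue(67): queue = [61, 94, 92, 90, 67]
enqueue(86): queue = [61, 94, 92, 90, 67, 86]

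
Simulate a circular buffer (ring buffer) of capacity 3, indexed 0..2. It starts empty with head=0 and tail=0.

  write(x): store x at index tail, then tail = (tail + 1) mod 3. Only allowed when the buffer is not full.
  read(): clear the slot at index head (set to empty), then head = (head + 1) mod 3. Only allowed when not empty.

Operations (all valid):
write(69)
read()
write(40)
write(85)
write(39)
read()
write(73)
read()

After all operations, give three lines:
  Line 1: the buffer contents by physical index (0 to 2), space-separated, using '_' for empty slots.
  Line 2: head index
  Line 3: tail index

Answer: 39 73 _
0
2

Derivation:
write(69): buf=[69 _ _], head=0, tail=1, size=1
read(): buf=[_ _ _], head=1, tail=1, size=0
write(40): buf=[_ 40 _], head=1, tail=2, size=1
write(85): buf=[_ 40 85], head=1, tail=0, size=2
write(39): buf=[39 40 85], head=1, tail=1, size=3
read(): buf=[39 _ 85], head=2, tail=1, size=2
write(73): buf=[39 73 85], head=2, tail=2, size=3
read(): buf=[39 73 _], head=0, tail=2, size=2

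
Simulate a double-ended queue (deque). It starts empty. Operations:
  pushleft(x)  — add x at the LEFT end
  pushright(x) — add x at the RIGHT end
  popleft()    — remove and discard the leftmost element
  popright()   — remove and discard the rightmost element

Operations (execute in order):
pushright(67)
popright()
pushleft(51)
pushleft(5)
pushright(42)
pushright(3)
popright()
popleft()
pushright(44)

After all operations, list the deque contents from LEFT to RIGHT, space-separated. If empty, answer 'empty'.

Answer: 51 42 44

Derivation:
pushright(67): [67]
popright(): []
pushleft(51): [51]
pushleft(5): [5, 51]
pushright(42): [5, 51, 42]
pushright(3): [5, 51, 42, 3]
popright(): [5, 51, 42]
popleft(): [51, 42]
pushright(44): [51, 42, 44]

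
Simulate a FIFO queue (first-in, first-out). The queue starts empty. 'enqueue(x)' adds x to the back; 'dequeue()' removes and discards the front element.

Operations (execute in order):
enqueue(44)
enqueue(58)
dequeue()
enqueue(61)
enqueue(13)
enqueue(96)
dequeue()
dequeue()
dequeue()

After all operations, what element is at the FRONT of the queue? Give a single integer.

Answer: 96

Derivation:
enqueue(44): queue = [44]
enqueue(58): queue = [44, 58]
dequeue(): queue = [58]
enqueue(61): queue = [58, 61]
enqueue(13): queue = [58, 61, 13]
enqueue(96): queue = [58, 61, 13, 96]
dequeue(): queue = [61, 13, 96]
dequeue(): queue = [13, 96]
dequeue(): queue = [96]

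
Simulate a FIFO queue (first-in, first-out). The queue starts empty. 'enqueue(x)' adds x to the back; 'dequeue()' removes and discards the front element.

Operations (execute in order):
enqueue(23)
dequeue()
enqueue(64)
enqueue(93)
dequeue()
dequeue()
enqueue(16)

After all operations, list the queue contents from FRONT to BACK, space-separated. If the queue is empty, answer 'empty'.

Answer: 16

Derivation:
enqueue(23): [23]
dequeue(): []
enqueue(64): [64]
enqueue(93): [64, 93]
dequeue(): [93]
dequeue(): []
enqueue(16): [16]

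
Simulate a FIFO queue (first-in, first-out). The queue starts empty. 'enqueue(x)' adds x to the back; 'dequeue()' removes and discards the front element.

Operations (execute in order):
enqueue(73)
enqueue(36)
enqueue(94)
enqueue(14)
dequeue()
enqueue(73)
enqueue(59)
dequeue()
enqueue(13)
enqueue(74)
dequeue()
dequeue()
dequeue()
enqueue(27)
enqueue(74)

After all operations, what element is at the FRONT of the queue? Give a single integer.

enqueue(73): queue = [73]
enqueue(36): queue = [73, 36]
enqueue(94): queue = [73, 36, 94]
enqueue(14): queue = [73, 36, 94, 14]
dequeue(): queue = [36, 94, 14]
enqueue(73): queue = [36, 94, 14, 73]
enqueue(59): queue = [36, 94, 14, 73, 59]
dequeue(): queue = [94, 14, 73, 59]
enqueue(13): queue = [94, 14, 73, 59, 13]
enqueue(74): queue = [94, 14, 73, 59, 13, 74]
dequeue(): queue = [14, 73, 59, 13, 74]
dequeue(): queue = [73, 59, 13, 74]
dequeue(): queue = [59, 13, 74]
enqueue(27): queue = [59, 13, 74, 27]
enqueue(74): queue = [59, 13, 74, 27, 74]

Answer: 59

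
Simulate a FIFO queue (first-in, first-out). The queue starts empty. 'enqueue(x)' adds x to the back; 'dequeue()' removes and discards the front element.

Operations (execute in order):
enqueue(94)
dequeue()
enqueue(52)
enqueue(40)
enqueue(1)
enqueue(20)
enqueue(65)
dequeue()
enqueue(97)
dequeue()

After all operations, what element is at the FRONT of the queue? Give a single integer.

enqueue(94): queue = [94]
dequeue(): queue = []
enqueue(52): queue = [52]
enqueue(40): queue = [52, 40]
enqueue(1): queue = [52, 40, 1]
enqueue(20): queue = [52, 40, 1, 20]
enqueue(65): queue = [52, 40, 1, 20, 65]
dequeue(): queue = [40, 1, 20, 65]
enqueue(97): queue = [40, 1, 20, 65, 97]
dequeue(): queue = [1, 20, 65, 97]

Answer: 1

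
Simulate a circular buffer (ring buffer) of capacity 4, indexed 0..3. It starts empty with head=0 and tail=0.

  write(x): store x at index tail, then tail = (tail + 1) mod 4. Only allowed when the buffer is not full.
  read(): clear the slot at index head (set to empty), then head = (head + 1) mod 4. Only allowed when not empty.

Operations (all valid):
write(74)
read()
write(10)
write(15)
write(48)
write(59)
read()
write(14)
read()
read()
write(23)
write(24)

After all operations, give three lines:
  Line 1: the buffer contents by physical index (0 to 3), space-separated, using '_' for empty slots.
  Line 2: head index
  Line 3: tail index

write(74): buf=[74 _ _ _], head=0, tail=1, size=1
read(): buf=[_ _ _ _], head=1, tail=1, size=0
write(10): buf=[_ 10 _ _], head=1, tail=2, size=1
write(15): buf=[_ 10 15 _], head=1, tail=3, size=2
write(48): buf=[_ 10 15 48], head=1, tail=0, size=3
write(59): buf=[59 10 15 48], head=1, tail=1, size=4
read(): buf=[59 _ 15 48], head=2, tail=1, size=3
write(14): buf=[59 14 15 48], head=2, tail=2, size=4
read(): buf=[59 14 _ 48], head=3, tail=2, size=3
read(): buf=[59 14 _ _], head=0, tail=2, size=2
write(23): buf=[59 14 23 _], head=0, tail=3, size=3
write(24): buf=[59 14 23 24], head=0, tail=0, size=4

Answer: 59 14 23 24
0
0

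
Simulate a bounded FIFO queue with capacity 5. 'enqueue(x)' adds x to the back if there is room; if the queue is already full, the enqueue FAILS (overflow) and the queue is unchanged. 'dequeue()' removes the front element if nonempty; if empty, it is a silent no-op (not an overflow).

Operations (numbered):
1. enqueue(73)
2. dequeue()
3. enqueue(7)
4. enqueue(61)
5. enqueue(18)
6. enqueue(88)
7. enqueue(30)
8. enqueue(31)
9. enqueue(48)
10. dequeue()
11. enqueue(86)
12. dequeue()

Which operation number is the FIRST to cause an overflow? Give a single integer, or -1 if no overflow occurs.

Answer: 8

Derivation:
1. enqueue(73): size=1
2. dequeue(): size=0
3. enqueue(7): size=1
4. enqueue(61): size=2
5. enqueue(18): size=3
6. enqueue(88): size=4
7. enqueue(30): size=5
8. enqueue(31): size=5=cap → OVERFLOW (fail)
9. enqueue(48): size=5=cap → OVERFLOW (fail)
10. dequeue(): size=4
11. enqueue(86): size=5
12. dequeue(): size=4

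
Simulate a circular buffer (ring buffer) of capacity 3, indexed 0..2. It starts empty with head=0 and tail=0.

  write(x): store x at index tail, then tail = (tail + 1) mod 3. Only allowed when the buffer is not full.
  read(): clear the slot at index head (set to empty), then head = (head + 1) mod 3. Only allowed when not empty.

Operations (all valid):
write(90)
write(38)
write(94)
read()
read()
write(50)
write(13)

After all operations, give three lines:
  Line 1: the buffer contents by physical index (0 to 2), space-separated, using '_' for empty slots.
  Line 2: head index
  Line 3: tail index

write(90): buf=[90 _ _], head=0, tail=1, size=1
write(38): buf=[90 38 _], head=0, tail=2, size=2
write(94): buf=[90 38 94], head=0, tail=0, size=3
read(): buf=[_ 38 94], head=1, tail=0, size=2
read(): buf=[_ _ 94], head=2, tail=0, size=1
write(50): buf=[50 _ 94], head=2, tail=1, size=2
write(13): buf=[50 13 94], head=2, tail=2, size=3

Answer: 50 13 94
2
2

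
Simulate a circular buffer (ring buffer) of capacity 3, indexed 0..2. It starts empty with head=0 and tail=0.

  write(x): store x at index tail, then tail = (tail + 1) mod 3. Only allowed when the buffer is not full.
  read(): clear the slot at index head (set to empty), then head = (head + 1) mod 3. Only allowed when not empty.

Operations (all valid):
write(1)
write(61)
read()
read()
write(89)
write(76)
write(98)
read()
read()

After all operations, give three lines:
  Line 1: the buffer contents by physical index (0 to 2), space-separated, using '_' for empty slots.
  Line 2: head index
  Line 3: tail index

Answer: _ 98 _
1
2

Derivation:
write(1): buf=[1 _ _], head=0, tail=1, size=1
write(61): buf=[1 61 _], head=0, tail=2, size=2
read(): buf=[_ 61 _], head=1, tail=2, size=1
read(): buf=[_ _ _], head=2, tail=2, size=0
write(89): buf=[_ _ 89], head=2, tail=0, size=1
write(76): buf=[76 _ 89], head=2, tail=1, size=2
write(98): buf=[76 98 89], head=2, tail=2, size=3
read(): buf=[76 98 _], head=0, tail=2, size=2
read(): buf=[_ 98 _], head=1, tail=2, size=1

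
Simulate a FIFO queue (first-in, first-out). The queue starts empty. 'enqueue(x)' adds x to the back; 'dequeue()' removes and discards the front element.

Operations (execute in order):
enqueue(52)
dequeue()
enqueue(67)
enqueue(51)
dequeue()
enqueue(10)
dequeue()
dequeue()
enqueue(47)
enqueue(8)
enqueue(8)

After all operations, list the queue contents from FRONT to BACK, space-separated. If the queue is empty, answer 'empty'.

enqueue(52): [52]
dequeue(): []
enqueue(67): [67]
enqueue(51): [67, 51]
dequeue(): [51]
enqueue(10): [51, 10]
dequeue(): [10]
dequeue(): []
enqueue(47): [47]
enqueue(8): [47, 8]
enqueue(8): [47, 8, 8]

Answer: 47 8 8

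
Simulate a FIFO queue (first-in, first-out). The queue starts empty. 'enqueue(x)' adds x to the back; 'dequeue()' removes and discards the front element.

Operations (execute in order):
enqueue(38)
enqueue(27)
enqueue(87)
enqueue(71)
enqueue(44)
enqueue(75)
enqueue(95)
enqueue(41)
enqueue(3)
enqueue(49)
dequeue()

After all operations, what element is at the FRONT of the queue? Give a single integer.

Answer: 27

Derivation:
enqueue(38): queue = [38]
enqueue(27): queue = [38, 27]
enqueue(87): queue = [38, 27, 87]
enqueue(71): queue = [38, 27, 87, 71]
enqueue(44): queue = [38, 27, 87, 71, 44]
enqueue(75): queue = [38, 27, 87, 71, 44, 75]
enqueue(95): queue = [38, 27, 87, 71, 44, 75, 95]
enqueue(41): queue = [38, 27, 87, 71, 44, 75, 95, 41]
enqueue(3): queue = [38, 27, 87, 71, 44, 75, 95, 41, 3]
enqueue(49): queue = [38, 27, 87, 71, 44, 75, 95, 41, 3, 49]
dequeue(): queue = [27, 87, 71, 44, 75, 95, 41, 3, 49]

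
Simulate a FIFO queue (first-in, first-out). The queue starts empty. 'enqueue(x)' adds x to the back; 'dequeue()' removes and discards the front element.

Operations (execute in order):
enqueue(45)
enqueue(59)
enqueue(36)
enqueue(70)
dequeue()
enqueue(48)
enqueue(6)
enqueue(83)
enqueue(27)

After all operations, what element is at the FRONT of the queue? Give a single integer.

Answer: 59

Derivation:
enqueue(45): queue = [45]
enqueue(59): queue = [45, 59]
enqueue(36): queue = [45, 59, 36]
enqueue(70): queue = [45, 59, 36, 70]
dequeue(): queue = [59, 36, 70]
enqueue(48): queue = [59, 36, 70, 48]
enqueue(6): queue = [59, 36, 70, 48, 6]
enqueue(83): queue = [59, 36, 70, 48, 6, 83]
enqueue(27): queue = [59, 36, 70, 48, 6, 83, 27]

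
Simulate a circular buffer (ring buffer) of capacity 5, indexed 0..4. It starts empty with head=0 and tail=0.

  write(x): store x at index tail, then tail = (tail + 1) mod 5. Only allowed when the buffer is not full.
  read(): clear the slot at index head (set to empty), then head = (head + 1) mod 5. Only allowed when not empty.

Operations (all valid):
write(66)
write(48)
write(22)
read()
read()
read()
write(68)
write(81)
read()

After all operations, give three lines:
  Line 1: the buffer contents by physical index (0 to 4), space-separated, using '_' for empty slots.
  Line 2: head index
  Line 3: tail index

Answer: _ _ _ _ 81
4
0

Derivation:
write(66): buf=[66 _ _ _ _], head=0, tail=1, size=1
write(48): buf=[66 48 _ _ _], head=0, tail=2, size=2
write(22): buf=[66 48 22 _ _], head=0, tail=3, size=3
read(): buf=[_ 48 22 _ _], head=1, tail=3, size=2
read(): buf=[_ _ 22 _ _], head=2, tail=3, size=1
read(): buf=[_ _ _ _ _], head=3, tail=3, size=0
write(68): buf=[_ _ _ 68 _], head=3, tail=4, size=1
write(81): buf=[_ _ _ 68 81], head=3, tail=0, size=2
read(): buf=[_ _ _ _ 81], head=4, tail=0, size=1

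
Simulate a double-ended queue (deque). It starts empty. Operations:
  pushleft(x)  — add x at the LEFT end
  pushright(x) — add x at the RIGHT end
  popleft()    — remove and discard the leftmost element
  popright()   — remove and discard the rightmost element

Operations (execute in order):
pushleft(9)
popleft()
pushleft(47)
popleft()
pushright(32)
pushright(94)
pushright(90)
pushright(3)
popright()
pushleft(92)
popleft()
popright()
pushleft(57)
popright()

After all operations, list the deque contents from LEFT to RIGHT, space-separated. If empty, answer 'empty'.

pushleft(9): [9]
popleft(): []
pushleft(47): [47]
popleft(): []
pushright(32): [32]
pushright(94): [32, 94]
pushright(90): [32, 94, 90]
pushright(3): [32, 94, 90, 3]
popright(): [32, 94, 90]
pushleft(92): [92, 32, 94, 90]
popleft(): [32, 94, 90]
popright(): [32, 94]
pushleft(57): [57, 32, 94]
popright(): [57, 32]

Answer: 57 32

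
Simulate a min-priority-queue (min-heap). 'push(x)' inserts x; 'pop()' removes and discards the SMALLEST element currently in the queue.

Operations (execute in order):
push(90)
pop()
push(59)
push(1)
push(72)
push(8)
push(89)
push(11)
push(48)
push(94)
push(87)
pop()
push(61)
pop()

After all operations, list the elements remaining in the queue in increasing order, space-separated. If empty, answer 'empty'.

push(90): heap contents = [90]
pop() → 90: heap contents = []
push(59): heap contents = [59]
push(1): heap contents = [1, 59]
push(72): heap contents = [1, 59, 72]
push(8): heap contents = [1, 8, 59, 72]
push(89): heap contents = [1, 8, 59, 72, 89]
push(11): heap contents = [1, 8, 11, 59, 72, 89]
push(48): heap contents = [1, 8, 11, 48, 59, 72, 89]
push(94): heap contents = [1, 8, 11, 48, 59, 72, 89, 94]
push(87): heap contents = [1, 8, 11, 48, 59, 72, 87, 89, 94]
pop() → 1: heap contents = [8, 11, 48, 59, 72, 87, 89, 94]
push(61): heap contents = [8, 11, 48, 59, 61, 72, 87, 89, 94]
pop() → 8: heap contents = [11, 48, 59, 61, 72, 87, 89, 94]

Answer: 11 48 59 61 72 87 89 94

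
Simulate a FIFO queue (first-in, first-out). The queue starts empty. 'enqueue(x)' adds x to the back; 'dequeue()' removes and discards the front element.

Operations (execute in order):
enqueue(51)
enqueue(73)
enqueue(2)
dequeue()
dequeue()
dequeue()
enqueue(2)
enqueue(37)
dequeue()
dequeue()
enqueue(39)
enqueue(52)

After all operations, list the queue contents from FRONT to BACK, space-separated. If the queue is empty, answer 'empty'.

Answer: 39 52

Derivation:
enqueue(51): [51]
enqueue(73): [51, 73]
enqueue(2): [51, 73, 2]
dequeue(): [73, 2]
dequeue(): [2]
dequeue(): []
enqueue(2): [2]
enqueue(37): [2, 37]
dequeue(): [37]
dequeue(): []
enqueue(39): [39]
enqueue(52): [39, 52]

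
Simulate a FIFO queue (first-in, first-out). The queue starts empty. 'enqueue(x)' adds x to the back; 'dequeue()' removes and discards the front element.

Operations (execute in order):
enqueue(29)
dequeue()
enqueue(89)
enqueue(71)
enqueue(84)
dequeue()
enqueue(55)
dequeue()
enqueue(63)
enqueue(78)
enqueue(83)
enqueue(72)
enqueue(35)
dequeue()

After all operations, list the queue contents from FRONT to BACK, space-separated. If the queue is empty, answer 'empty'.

enqueue(29): [29]
dequeue(): []
enqueue(89): [89]
enqueue(71): [89, 71]
enqueue(84): [89, 71, 84]
dequeue(): [71, 84]
enqueue(55): [71, 84, 55]
dequeue(): [84, 55]
enqueue(63): [84, 55, 63]
enqueue(78): [84, 55, 63, 78]
enqueue(83): [84, 55, 63, 78, 83]
enqueue(72): [84, 55, 63, 78, 83, 72]
enqueue(35): [84, 55, 63, 78, 83, 72, 35]
dequeue(): [55, 63, 78, 83, 72, 35]

Answer: 55 63 78 83 72 35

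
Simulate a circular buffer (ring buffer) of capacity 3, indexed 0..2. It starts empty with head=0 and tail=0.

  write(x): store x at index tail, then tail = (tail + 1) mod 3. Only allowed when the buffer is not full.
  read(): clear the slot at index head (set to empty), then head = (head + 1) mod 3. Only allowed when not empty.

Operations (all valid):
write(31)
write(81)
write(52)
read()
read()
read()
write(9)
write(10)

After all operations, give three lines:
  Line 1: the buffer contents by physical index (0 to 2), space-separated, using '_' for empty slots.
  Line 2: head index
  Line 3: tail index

write(31): buf=[31 _ _], head=0, tail=1, size=1
write(81): buf=[31 81 _], head=0, tail=2, size=2
write(52): buf=[31 81 52], head=0, tail=0, size=3
read(): buf=[_ 81 52], head=1, tail=0, size=2
read(): buf=[_ _ 52], head=2, tail=0, size=1
read(): buf=[_ _ _], head=0, tail=0, size=0
write(9): buf=[9 _ _], head=0, tail=1, size=1
write(10): buf=[9 10 _], head=0, tail=2, size=2

Answer: 9 10 _
0
2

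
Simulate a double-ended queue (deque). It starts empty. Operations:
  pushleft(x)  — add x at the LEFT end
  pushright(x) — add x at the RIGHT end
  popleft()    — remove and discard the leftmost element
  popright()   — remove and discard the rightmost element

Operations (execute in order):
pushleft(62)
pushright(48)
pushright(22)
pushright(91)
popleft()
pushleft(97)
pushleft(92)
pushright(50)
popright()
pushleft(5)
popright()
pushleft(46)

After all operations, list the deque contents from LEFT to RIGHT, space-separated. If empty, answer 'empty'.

pushleft(62): [62]
pushright(48): [62, 48]
pushright(22): [62, 48, 22]
pushright(91): [62, 48, 22, 91]
popleft(): [48, 22, 91]
pushleft(97): [97, 48, 22, 91]
pushleft(92): [92, 97, 48, 22, 91]
pushright(50): [92, 97, 48, 22, 91, 50]
popright(): [92, 97, 48, 22, 91]
pushleft(5): [5, 92, 97, 48, 22, 91]
popright(): [5, 92, 97, 48, 22]
pushleft(46): [46, 5, 92, 97, 48, 22]

Answer: 46 5 92 97 48 22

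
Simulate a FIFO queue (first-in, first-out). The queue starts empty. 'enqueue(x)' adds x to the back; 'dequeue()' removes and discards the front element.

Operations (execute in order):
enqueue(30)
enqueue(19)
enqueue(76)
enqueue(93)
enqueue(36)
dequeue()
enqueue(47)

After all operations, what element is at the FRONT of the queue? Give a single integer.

enqueue(30): queue = [30]
enqueue(19): queue = [30, 19]
enqueue(76): queue = [30, 19, 76]
enqueue(93): queue = [30, 19, 76, 93]
enqueue(36): queue = [30, 19, 76, 93, 36]
dequeue(): queue = [19, 76, 93, 36]
enqueue(47): queue = [19, 76, 93, 36, 47]

Answer: 19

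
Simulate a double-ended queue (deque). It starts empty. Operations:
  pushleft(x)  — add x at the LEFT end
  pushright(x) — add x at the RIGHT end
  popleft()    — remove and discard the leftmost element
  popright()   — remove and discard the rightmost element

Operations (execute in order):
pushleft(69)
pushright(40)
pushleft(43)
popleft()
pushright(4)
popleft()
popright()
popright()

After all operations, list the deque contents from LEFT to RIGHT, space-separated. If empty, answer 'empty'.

pushleft(69): [69]
pushright(40): [69, 40]
pushleft(43): [43, 69, 40]
popleft(): [69, 40]
pushright(4): [69, 40, 4]
popleft(): [40, 4]
popright(): [40]
popright(): []

Answer: empty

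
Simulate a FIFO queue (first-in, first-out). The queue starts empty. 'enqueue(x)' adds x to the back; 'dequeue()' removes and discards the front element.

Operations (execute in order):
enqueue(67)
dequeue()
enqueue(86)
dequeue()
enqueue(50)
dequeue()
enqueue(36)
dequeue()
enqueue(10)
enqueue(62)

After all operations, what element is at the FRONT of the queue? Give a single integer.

enqueue(67): queue = [67]
dequeue(): queue = []
enqueue(86): queue = [86]
dequeue(): queue = []
enqueue(50): queue = [50]
dequeue(): queue = []
enqueue(36): queue = [36]
dequeue(): queue = []
enqueue(10): queue = [10]
enqueue(62): queue = [10, 62]

Answer: 10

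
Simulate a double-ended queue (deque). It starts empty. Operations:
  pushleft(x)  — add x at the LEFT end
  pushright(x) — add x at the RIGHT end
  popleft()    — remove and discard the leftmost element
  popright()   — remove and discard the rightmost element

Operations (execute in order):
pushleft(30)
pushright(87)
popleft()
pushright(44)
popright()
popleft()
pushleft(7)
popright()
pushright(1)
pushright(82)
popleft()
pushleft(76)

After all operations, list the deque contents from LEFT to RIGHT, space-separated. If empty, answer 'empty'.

Answer: 76 82

Derivation:
pushleft(30): [30]
pushright(87): [30, 87]
popleft(): [87]
pushright(44): [87, 44]
popright(): [87]
popleft(): []
pushleft(7): [7]
popright(): []
pushright(1): [1]
pushright(82): [1, 82]
popleft(): [82]
pushleft(76): [76, 82]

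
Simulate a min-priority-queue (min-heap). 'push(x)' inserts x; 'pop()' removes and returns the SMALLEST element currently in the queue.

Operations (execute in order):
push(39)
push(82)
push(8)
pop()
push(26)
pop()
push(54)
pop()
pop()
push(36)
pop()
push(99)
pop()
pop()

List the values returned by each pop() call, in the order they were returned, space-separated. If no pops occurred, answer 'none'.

Answer: 8 26 39 54 36 82 99

Derivation:
push(39): heap contents = [39]
push(82): heap contents = [39, 82]
push(8): heap contents = [8, 39, 82]
pop() → 8: heap contents = [39, 82]
push(26): heap contents = [26, 39, 82]
pop() → 26: heap contents = [39, 82]
push(54): heap contents = [39, 54, 82]
pop() → 39: heap contents = [54, 82]
pop() → 54: heap contents = [82]
push(36): heap contents = [36, 82]
pop() → 36: heap contents = [82]
push(99): heap contents = [82, 99]
pop() → 82: heap contents = [99]
pop() → 99: heap contents = []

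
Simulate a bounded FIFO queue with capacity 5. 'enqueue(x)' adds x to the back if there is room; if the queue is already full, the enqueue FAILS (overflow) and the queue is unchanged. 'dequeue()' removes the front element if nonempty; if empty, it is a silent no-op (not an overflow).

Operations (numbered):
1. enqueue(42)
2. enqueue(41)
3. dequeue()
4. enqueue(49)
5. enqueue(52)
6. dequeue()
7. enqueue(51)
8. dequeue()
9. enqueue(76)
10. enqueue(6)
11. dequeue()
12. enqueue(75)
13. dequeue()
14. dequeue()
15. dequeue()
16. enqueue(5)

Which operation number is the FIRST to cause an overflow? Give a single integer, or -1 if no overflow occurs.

Answer: -1

Derivation:
1. enqueue(42): size=1
2. enqueue(41): size=2
3. dequeue(): size=1
4. enqueue(49): size=2
5. enqueue(52): size=3
6. dequeue(): size=2
7. enqueue(51): size=3
8. dequeue(): size=2
9. enqueue(76): size=3
10. enqueue(6): size=4
11. dequeue(): size=3
12. enqueue(75): size=4
13. dequeue(): size=3
14. dequeue(): size=2
15. dequeue(): size=1
16. enqueue(5): size=2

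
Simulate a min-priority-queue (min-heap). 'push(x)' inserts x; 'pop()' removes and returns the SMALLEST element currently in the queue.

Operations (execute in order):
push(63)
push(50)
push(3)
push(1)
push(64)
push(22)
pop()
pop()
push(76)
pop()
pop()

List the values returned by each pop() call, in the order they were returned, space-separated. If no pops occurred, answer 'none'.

push(63): heap contents = [63]
push(50): heap contents = [50, 63]
push(3): heap contents = [3, 50, 63]
push(1): heap contents = [1, 3, 50, 63]
push(64): heap contents = [1, 3, 50, 63, 64]
push(22): heap contents = [1, 3, 22, 50, 63, 64]
pop() → 1: heap contents = [3, 22, 50, 63, 64]
pop() → 3: heap contents = [22, 50, 63, 64]
push(76): heap contents = [22, 50, 63, 64, 76]
pop() → 22: heap contents = [50, 63, 64, 76]
pop() → 50: heap contents = [63, 64, 76]

Answer: 1 3 22 50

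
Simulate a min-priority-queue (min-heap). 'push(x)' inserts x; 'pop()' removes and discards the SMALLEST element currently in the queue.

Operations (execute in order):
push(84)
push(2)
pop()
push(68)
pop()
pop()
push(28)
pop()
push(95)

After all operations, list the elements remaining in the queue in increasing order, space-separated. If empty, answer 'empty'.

push(84): heap contents = [84]
push(2): heap contents = [2, 84]
pop() → 2: heap contents = [84]
push(68): heap contents = [68, 84]
pop() → 68: heap contents = [84]
pop() → 84: heap contents = []
push(28): heap contents = [28]
pop() → 28: heap contents = []
push(95): heap contents = [95]

Answer: 95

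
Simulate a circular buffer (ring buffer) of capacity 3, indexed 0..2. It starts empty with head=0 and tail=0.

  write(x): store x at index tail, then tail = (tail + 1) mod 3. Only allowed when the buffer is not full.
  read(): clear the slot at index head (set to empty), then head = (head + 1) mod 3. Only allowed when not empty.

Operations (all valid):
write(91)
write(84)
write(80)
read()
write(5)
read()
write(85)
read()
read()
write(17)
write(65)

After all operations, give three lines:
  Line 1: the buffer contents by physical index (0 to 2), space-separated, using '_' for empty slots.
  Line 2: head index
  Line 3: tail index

Answer: 65 85 17
1
1

Derivation:
write(91): buf=[91 _ _], head=0, tail=1, size=1
write(84): buf=[91 84 _], head=0, tail=2, size=2
write(80): buf=[91 84 80], head=0, tail=0, size=3
read(): buf=[_ 84 80], head=1, tail=0, size=2
write(5): buf=[5 84 80], head=1, tail=1, size=3
read(): buf=[5 _ 80], head=2, tail=1, size=2
write(85): buf=[5 85 80], head=2, tail=2, size=3
read(): buf=[5 85 _], head=0, tail=2, size=2
read(): buf=[_ 85 _], head=1, tail=2, size=1
write(17): buf=[_ 85 17], head=1, tail=0, size=2
write(65): buf=[65 85 17], head=1, tail=1, size=3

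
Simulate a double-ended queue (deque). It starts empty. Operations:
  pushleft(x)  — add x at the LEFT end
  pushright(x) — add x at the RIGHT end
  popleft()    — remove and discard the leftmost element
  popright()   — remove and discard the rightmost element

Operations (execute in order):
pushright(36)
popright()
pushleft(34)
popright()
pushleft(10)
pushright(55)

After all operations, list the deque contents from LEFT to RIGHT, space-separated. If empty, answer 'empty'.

pushright(36): [36]
popright(): []
pushleft(34): [34]
popright(): []
pushleft(10): [10]
pushright(55): [10, 55]

Answer: 10 55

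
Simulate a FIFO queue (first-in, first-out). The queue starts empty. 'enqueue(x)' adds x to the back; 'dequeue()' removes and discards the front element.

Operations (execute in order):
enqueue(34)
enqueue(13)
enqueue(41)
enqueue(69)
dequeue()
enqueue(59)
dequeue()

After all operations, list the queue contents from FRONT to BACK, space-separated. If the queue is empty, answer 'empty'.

enqueue(34): [34]
enqueue(13): [34, 13]
enqueue(41): [34, 13, 41]
enqueue(69): [34, 13, 41, 69]
dequeue(): [13, 41, 69]
enqueue(59): [13, 41, 69, 59]
dequeue(): [41, 69, 59]

Answer: 41 69 59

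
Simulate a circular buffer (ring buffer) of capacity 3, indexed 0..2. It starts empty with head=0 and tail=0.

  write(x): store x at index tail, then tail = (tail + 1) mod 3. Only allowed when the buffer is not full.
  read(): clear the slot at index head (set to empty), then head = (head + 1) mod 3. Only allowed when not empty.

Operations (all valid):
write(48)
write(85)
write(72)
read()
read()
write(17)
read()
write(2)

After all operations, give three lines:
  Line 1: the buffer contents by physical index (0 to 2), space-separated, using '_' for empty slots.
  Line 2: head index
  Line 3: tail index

write(48): buf=[48 _ _], head=0, tail=1, size=1
write(85): buf=[48 85 _], head=0, tail=2, size=2
write(72): buf=[48 85 72], head=0, tail=0, size=3
read(): buf=[_ 85 72], head=1, tail=0, size=2
read(): buf=[_ _ 72], head=2, tail=0, size=1
write(17): buf=[17 _ 72], head=2, tail=1, size=2
read(): buf=[17 _ _], head=0, tail=1, size=1
write(2): buf=[17 2 _], head=0, tail=2, size=2

Answer: 17 2 _
0
2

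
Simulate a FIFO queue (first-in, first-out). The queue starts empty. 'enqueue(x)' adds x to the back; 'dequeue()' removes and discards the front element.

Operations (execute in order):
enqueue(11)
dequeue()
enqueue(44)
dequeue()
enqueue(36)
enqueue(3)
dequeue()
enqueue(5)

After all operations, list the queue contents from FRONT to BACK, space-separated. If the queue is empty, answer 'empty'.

Answer: 3 5

Derivation:
enqueue(11): [11]
dequeue(): []
enqueue(44): [44]
dequeue(): []
enqueue(36): [36]
enqueue(3): [36, 3]
dequeue(): [3]
enqueue(5): [3, 5]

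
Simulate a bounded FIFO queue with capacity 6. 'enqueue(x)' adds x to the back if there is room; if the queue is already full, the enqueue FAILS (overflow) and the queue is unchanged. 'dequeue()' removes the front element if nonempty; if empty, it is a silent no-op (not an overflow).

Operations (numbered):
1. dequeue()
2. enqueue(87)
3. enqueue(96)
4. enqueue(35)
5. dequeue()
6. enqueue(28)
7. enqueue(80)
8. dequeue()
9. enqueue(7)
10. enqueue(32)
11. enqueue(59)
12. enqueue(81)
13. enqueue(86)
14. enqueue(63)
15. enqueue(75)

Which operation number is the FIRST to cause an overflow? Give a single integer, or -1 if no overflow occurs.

Answer: 12

Derivation:
1. dequeue(): empty, no-op, size=0
2. enqueue(87): size=1
3. enqueue(96): size=2
4. enqueue(35): size=3
5. dequeue(): size=2
6. enqueue(28): size=3
7. enqueue(80): size=4
8. dequeue(): size=3
9. enqueue(7): size=4
10. enqueue(32): size=5
11. enqueue(59): size=6
12. enqueue(81): size=6=cap → OVERFLOW (fail)
13. enqueue(86): size=6=cap → OVERFLOW (fail)
14. enqueue(63): size=6=cap → OVERFLOW (fail)
15. enqueue(75): size=6=cap → OVERFLOW (fail)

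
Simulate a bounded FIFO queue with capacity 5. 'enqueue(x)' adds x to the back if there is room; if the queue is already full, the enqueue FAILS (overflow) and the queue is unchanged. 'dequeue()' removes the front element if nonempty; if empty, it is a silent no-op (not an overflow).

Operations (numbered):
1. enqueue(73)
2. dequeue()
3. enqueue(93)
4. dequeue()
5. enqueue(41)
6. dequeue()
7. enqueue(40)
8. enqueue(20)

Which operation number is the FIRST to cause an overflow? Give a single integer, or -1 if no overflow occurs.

1. enqueue(73): size=1
2. dequeue(): size=0
3. enqueue(93): size=1
4. dequeue(): size=0
5. enqueue(41): size=1
6. dequeue(): size=0
7. enqueue(40): size=1
8. enqueue(20): size=2

Answer: -1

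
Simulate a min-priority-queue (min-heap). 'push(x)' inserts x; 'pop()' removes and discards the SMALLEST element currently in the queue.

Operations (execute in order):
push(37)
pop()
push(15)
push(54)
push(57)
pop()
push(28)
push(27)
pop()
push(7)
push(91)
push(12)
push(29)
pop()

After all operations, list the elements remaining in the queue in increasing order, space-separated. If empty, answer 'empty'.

Answer: 12 28 29 54 57 91

Derivation:
push(37): heap contents = [37]
pop() → 37: heap contents = []
push(15): heap contents = [15]
push(54): heap contents = [15, 54]
push(57): heap contents = [15, 54, 57]
pop() → 15: heap contents = [54, 57]
push(28): heap contents = [28, 54, 57]
push(27): heap contents = [27, 28, 54, 57]
pop() → 27: heap contents = [28, 54, 57]
push(7): heap contents = [7, 28, 54, 57]
push(91): heap contents = [7, 28, 54, 57, 91]
push(12): heap contents = [7, 12, 28, 54, 57, 91]
push(29): heap contents = [7, 12, 28, 29, 54, 57, 91]
pop() → 7: heap contents = [12, 28, 29, 54, 57, 91]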